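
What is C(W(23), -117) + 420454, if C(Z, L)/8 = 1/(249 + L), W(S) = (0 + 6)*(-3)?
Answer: 13874984/33 ≈ 4.2045e+5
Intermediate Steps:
W(S) = -18 (W(S) = 6*(-3) = -18)
C(Z, L) = 8/(249 + L)
C(W(23), -117) + 420454 = 8/(249 - 117) + 420454 = 8/132 + 420454 = 8*(1/132) + 420454 = 2/33 + 420454 = 13874984/33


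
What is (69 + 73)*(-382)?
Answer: -54244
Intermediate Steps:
(69 + 73)*(-382) = 142*(-382) = -54244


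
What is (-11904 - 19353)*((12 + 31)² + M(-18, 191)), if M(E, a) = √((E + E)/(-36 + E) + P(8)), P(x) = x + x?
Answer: -57794193 - 52095*√6 ≈ -5.7922e+7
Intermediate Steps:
P(x) = 2*x
M(E, a) = √(16 + 2*E/(-36 + E)) (M(E, a) = √((E + E)/(-36 + E) + 2*8) = √((2*E)/(-36 + E) + 16) = √(2*E/(-36 + E) + 16) = √(16 + 2*E/(-36 + E)))
(-11904 - 19353)*((12 + 31)² + M(-18, 191)) = (-11904 - 19353)*((12 + 31)² + 3*√2*√((-32 - 18)/(-36 - 18))) = -31257*(43² + 3*√2*√(-50/(-54))) = -31257*(1849 + 3*√2*√(-1/54*(-50))) = -31257*(1849 + 3*√2*√(25/27)) = -31257*(1849 + 3*√2*(5*√3/9)) = -31257*(1849 + 5*√6/3) = -57794193 - 52095*√6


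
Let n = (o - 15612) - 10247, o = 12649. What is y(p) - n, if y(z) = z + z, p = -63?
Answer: 13084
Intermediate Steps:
y(z) = 2*z
n = -13210 (n = (12649 - 15612) - 10247 = -2963 - 10247 = -13210)
y(p) - n = 2*(-63) - 1*(-13210) = -126 + 13210 = 13084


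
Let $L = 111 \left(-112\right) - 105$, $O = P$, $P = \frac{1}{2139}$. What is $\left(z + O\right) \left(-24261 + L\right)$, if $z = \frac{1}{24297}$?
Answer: $- \frac{108087992}{5774587} \approx -18.718$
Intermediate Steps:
$P = \frac{1}{2139} \approx 0.00046751$
$O = \frac{1}{2139} \approx 0.00046751$
$z = \frac{1}{24297} \approx 4.1157 \cdot 10^{-5}$
$L = -12537$ ($L = -12432 - 105 = -12537$)
$\left(z + O\right) \left(-24261 + L\right) = \left(\frac{1}{24297} + \frac{1}{2139}\right) \left(-24261 - 12537\right) = \frac{8812}{17323761} \left(-36798\right) = - \frac{108087992}{5774587}$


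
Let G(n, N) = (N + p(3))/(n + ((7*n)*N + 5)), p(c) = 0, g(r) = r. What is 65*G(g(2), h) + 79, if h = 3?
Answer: 4066/49 ≈ 82.980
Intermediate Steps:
G(n, N) = N/(5 + n + 7*N*n) (G(n, N) = (N + 0)/(n + ((7*n)*N + 5)) = N/(n + (7*N*n + 5)) = N/(n + (5 + 7*N*n)) = N/(5 + n + 7*N*n))
65*G(g(2), h) + 79 = 65*(3/(5 + 2 + 7*3*2)) + 79 = 65*(3/(5 + 2 + 42)) + 79 = 65*(3/49) + 79 = 195/49 + 79 = 4066/49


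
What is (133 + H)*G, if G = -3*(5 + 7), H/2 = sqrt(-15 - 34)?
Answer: -4788 - 504*I ≈ -4788.0 - 504.0*I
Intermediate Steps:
H = 14*I (H = 2*sqrt(-15 - 34) = 2*sqrt(-49) = 2*(7*I) = 14*I ≈ 14.0*I)
G = -36 (G = -3*12 = -36)
(133 + H)*G = (133 + 14*I)*(-36) = -4788 - 504*I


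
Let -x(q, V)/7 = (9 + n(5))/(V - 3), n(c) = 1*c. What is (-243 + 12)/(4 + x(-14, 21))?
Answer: 2079/13 ≈ 159.92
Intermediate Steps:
n(c) = c
x(q, V) = -98/(-3 + V) (x(q, V) = -7*(9 + 5)/(V - 3) = -98/(-3 + V))
(-243 + 12)/(4 + x(-14, 21)) = (-243 + 12)/(4 - 98/(-3 + 21)) = -231/(4 - 98/18) = -231/(4 - 98*1/18) = -231/(4 - 49/9) = -231/(-13/9) = -231*(-9/13) = 2079/13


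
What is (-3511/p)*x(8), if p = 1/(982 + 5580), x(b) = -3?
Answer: 69117546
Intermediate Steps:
p = 1/6562 ≈ 0.00015239
(-3511/p)*x(8) = -3511/1/6562*(-3) = -3511*6562*(-3) = -23039182*(-3) = 69117546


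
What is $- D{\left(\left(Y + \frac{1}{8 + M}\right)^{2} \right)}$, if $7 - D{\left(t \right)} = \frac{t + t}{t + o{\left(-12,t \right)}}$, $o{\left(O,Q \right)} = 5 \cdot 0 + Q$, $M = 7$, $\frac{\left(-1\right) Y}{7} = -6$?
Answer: $-6$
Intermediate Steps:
$Y = 42$ ($Y = \left(-7\right) \left(-6\right) = 42$)
$o{\left(O,Q \right)} = Q$ ($o{\left(O,Q \right)} = 0 + Q = Q$)
$D{\left(t \right)} = 6$ ($D{\left(t \right)} = 7 - \frac{t + t}{t + t} = 7 - \frac{2 t}{2 t} = 7 - 2 t \frac{1}{2 t} = 7 - 1 = 6$)
$- D{\left(\left(Y + \frac{1}{8 + M}\right)^{2} \right)} = \left(-1\right) 6 = -6$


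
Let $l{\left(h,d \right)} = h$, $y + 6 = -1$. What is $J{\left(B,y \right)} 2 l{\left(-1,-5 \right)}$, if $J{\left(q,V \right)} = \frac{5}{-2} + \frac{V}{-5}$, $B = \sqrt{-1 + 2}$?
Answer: $\frac{11}{5} \approx 2.2$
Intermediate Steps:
$y = -7$ ($y = -6 - 1 = -7$)
$B = 1$ ($B = \sqrt{1} = 1$)
$J{\left(q,V \right)} = - \frac{5}{2} - \frac{V}{5}$ ($J{\left(q,V \right)} = 5 \left(- \frac{1}{2}\right) + V \left(- \frac{1}{5}\right) = - \frac{5}{2} - \frac{V}{5}$)
$J{\left(B,y \right)} 2 l{\left(-1,-5 \right)} = \left(- \frac{5}{2} - - \frac{7}{5}\right) 2 \left(-1\right) = \left(- \frac{5}{2} + \frac{7}{5}\right) 2 \left(-1\right) = \left(- \frac{11}{10}\right) 2 \left(-1\right) = \left(- \frac{11}{5}\right) \left(-1\right) = \frac{11}{5}$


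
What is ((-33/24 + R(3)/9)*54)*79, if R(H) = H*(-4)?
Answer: -46215/4 ≈ -11554.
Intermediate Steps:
R(H) = -4*H
((-33/24 + R(3)/9)*54)*79 = ((-33/24 - 4*3/9)*54)*79 = ((-33*1/24 - 12*⅑)*54)*79 = ((-11/8 - 4/3)*54)*79 = -65/24*54*79 = -585/4*79 = -46215/4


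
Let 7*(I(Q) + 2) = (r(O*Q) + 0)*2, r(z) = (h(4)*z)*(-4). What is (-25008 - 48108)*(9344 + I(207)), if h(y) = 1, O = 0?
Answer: -683049672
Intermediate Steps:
r(z) = -4*z (r(z) = (1*z)*(-4) = z*(-4) = -4*z)
I(Q) = -2 (I(Q) = -2 + ((-0*Q + 0)*2)/7 = -2 + ((-4*0 + 0)*2)/7 = -2 + ((0 + 0)*2)/7 = -2 + (0*2)/7 = -2 + (⅐)*0 = -2 + 0 = -2)
(-25008 - 48108)*(9344 + I(207)) = (-25008 - 48108)*(9344 - 2) = -73116*9342 = -683049672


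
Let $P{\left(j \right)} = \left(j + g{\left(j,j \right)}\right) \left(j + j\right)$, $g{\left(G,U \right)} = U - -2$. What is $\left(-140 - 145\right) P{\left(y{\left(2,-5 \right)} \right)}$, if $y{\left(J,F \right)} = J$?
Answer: $-6840$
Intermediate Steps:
$g{\left(G,U \right)} = 2 + U$ ($g{\left(G,U \right)} = U + 2 = 2 + U$)
$P{\left(j \right)} = 2 j \left(2 + 2 j\right)$ ($P{\left(j \right)} = \left(j + \left(2 + j\right)\right) \left(j + j\right) = \left(2 + 2 j\right) 2 j = 2 j \left(2 + 2 j\right)$)
$\left(-140 - 145\right) P{\left(y{\left(2,-5 \right)} \right)} = \left(-140 - 145\right) 4 \cdot 2 \left(1 + 2\right) = - 285 \cdot 4 \cdot 2 \cdot 3 = \left(-285\right) 24 = -6840$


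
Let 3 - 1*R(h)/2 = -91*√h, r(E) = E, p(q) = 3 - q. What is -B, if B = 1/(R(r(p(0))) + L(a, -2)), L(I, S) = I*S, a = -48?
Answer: 17/14828 - 91*√3/44484 ≈ -0.0023967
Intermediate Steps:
R(h) = 6 + 182*√h (R(h) = 6 - (-182)*√h = 6 + 182*√h)
B = 1/(102 + 182*√3) (B = 1/((6 + 182*√(3 - 1*0)) - 48*(-2)) = 1/((6 + 182*√(3 + 0)) + 96) = 1/((6 + 182*√3) + 96) = 1/(102 + 182*√3) ≈ 0.0023967)
-B = -(-17/14828 + 91*√3/44484) = 17/14828 - 91*√3/44484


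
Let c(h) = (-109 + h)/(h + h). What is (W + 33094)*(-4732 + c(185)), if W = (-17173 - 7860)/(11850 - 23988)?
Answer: -11721948713897/74851 ≈ -1.5660e+8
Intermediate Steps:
c(h) = (-109 + h)/(2*h) (c(h) = (-109 + h)/((2*h)) = (-109 + h)*(1/(2*h)) = (-109 + h)/(2*h))
W = 25033/12138 (W = -25033/(-12138) = -25033*(-1/12138) = 25033/12138 ≈ 2.0624)
(W + 33094)*(-4732 + c(185)) = (25033/12138 + 33094)*(-4732 + (1/2)*(-109 + 185)/185) = 401720005*(-4732 + (1/2)*(1/185)*76)/12138 = 401720005*(-4732 + 38/185)/12138 = (401720005/12138)*(-875382/185) = -11721948713897/74851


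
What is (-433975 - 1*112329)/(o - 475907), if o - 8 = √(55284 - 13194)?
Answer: 86661842432/75493272037 + 546304*√42090/226479816111 ≈ 1.1484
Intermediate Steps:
o = 8 + √42090 (o = 8 + √(55284 - 13194) = 8 + √42090 ≈ 213.16)
(-433975 - 1*112329)/(o - 475907) = (-433975 - 1*112329)/((8 + √42090) - 475907) = (-433975 - 112329)/(-475899 + √42090) = -546304/(-475899 + √42090)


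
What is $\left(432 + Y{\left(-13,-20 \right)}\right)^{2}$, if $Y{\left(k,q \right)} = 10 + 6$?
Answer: $200704$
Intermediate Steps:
$Y{\left(k,q \right)} = 16$
$\left(432 + Y{\left(-13,-20 \right)}\right)^{2} = \left(432 + 16\right)^{2} = 448^{2} = 200704$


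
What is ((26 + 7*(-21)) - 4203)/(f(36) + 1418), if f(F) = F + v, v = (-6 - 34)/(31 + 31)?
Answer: -67022/22527 ≈ -2.9752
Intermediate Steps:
v = -20/31 (v = -40/62 = -40*1/62 = -20/31 ≈ -0.64516)
f(F) = -20/31 + F (f(F) = F - 20/31 = -20/31 + F)
((26 + 7*(-21)) - 4203)/(f(36) + 1418) = ((26 + 7*(-21)) - 4203)/((-20/31 + 36) + 1418) = ((26 - 147) - 4203)/(1096/31 + 1418) = (-121 - 4203)/(45054/31) = -4324*31/45054 = -67022/22527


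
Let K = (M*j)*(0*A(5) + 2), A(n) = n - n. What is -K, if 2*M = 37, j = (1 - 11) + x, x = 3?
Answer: 259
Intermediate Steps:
j = -7 (j = (1 - 11) + 3 = -10 + 3 = -7)
M = 37/2 (M = (1/2)*37 = 37/2 ≈ 18.500)
A(n) = 0
K = -259 (K = ((37/2)*(-7))*(0*0 + 2) = -259*(0 + 2)/2 = -259/2*2 = -259)
-K = -1*(-259) = 259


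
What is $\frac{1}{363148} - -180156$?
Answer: $\frac{65423291089}{363148} \approx 1.8016 \cdot 10^{5}$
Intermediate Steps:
$\frac{1}{363148} - -180156 = \frac{1}{363148} + 180156 = \frac{65423291089}{363148}$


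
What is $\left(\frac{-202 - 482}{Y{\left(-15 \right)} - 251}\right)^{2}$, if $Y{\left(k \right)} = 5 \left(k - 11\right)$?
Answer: $\frac{51984}{16129} \approx 3.223$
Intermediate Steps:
$Y{\left(k \right)} = -55 + 5 k$ ($Y{\left(k \right)} = 5 \left(-11 + k\right) = -55 + 5 k$)
$\left(\frac{-202 - 482}{Y{\left(-15 \right)} - 251}\right)^{2} = \left(\frac{-202 - 482}{\left(-55 + 5 \left(-15\right)\right) - 251}\right)^{2} = \left(- \frac{684}{\left(-55 - 75\right) - 251}\right)^{2} = \left(- \frac{684}{-130 - 251}\right)^{2} = \left(- \frac{684}{-381}\right)^{2} = \left(\left(-684\right) \left(- \frac{1}{381}\right)\right)^{2} = \left(\frac{228}{127}\right)^{2} = \frac{51984}{16129}$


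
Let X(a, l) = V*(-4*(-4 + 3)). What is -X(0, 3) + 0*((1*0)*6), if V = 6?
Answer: -24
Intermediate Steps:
X(a, l) = 24 (X(a, l) = 6*(-4*(-4 + 3)) = 6*(-4*(-1)) = 6*4 = 24)
-X(0, 3) + 0*((1*0)*6) = -1*24 + 0*((1*0)*6) = -24 + 0*(0*6) = -24 + 0*0 = -24 + 0 = -24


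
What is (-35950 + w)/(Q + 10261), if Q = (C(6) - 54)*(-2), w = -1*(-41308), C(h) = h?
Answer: 5358/10357 ≈ 0.51733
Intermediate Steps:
w = 41308
Q = 96 (Q = (6 - 54)*(-2) = -48*(-2) = 96)
(-35950 + w)/(Q + 10261) = (-35950 + 41308)/(96 + 10261) = 5358/10357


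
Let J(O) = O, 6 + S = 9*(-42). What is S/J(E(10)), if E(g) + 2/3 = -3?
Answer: 1152/11 ≈ 104.73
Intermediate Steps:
E(g) = -11/3 (E(g) = -⅔ - 3 = -11/3)
S = -384 (S = -6 + 9*(-42) = -6 - 378 = -384)
S/J(E(10)) = -384/(-11/3) = -384*(-3/11) = 1152/11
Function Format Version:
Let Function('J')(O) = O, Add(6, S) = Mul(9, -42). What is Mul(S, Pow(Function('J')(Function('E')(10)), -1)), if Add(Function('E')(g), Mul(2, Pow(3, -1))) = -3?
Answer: Rational(1152, 11) ≈ 104.73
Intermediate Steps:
Function('E')(g) = Rational(-11, 3) (Function('E')(g) = Add(Rational(-2, 3), -3) = Rational(-11, 3))
S = -384 (S = Add(-6, Mul(9, -42)) = Add(-6, -378) = -384)
Mul(S, Pow(Function('J')(Function('E')(10)), -1)) = Mul(-384, Pow(Rational(-11, 3), -1)) = Mul(-384, Rational(-3, 11)) = Rational(1152, 11)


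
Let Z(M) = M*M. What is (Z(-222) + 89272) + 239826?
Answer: 378382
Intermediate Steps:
Z(M) = M²
(Z(-222) + 89272) + 239826 = ((-222)² + 89272) + 239826 = (49284 + 89272) + 239826 = 138556 + 239826 = 378382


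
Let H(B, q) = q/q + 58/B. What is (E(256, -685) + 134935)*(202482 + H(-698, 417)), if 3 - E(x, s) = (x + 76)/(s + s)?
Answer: 6531898624326448/239065 ≈ 2.7323e+10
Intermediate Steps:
H(B, q) = 1 + 58/B
E(x, s) = 3 - (76 + x)/(2*s) (E(x, s) = 3 - (x + 76)/(s + s) = 3 - (76 + x)/(2*s))
(E(256, -685) + 134935)*(202482 + H(-698, 417)) = ((½)*(-76 - 1*256 + 6*(-685))/(-685) + 134935)*(202482 + (58 - 698)/(-698)) = ((½)*(-1/685)*(-76 - 256 - 4110) + 134935)*(202482 - 1/698*(-640)) = ((½)*(-1/685)*(-4442) + 134935)*(202482 + 320/349) = (2221/685 + 134935)*(70666538/349) = (92432696/685)*(70666538/349) = 6531898624326448/239065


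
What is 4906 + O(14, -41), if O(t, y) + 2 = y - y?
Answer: 4904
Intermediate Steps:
O(t, y) = -2 (O(t, y) = -2 + (y - y) = -2 + 0 = -2)
4906 + O(14, -41) = 4906 - 2 = 4904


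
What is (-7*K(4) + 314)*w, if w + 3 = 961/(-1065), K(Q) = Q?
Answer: -1188616/1065 ≈ -1116.1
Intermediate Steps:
w = -4156/1065 (w = -3 + 961/(-1065) = -3 + 961*(-1/1065) = -3 - 961/1065 = -4156/1065 ≈ -3.9023)
(-7*K(4) + 314)*w = (-7*4 + 314)*(-4156/1065) = (-28 + 314)*(-4156/1065) = 286*(-4156/1065) = -1188616/1065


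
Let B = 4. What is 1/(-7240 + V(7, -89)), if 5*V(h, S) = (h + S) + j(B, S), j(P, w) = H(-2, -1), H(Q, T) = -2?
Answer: -5/36284 ≈ -0.00013780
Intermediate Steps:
j(P, w) = -2
V(h, S) = -⅖ + S/5 + h/5 (V(h, S) = ((h + S) - 2)/5 = ((S + h) - 2)/5 = (-2 + S + h)/5 = -⅖ + S/5 + h/5)
1/(-7240 + V(7, -89)) = 1/(-7240 + (-⅖ + (⅕)*(-89) + (⅕)*7)) = 1/(-7240 + (-⅖ - 89/5 + 7/5)) = 1/(-7240 - 84/5) = 1/(-36284/5) = -5/36284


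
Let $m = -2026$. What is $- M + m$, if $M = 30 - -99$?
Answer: $-2155$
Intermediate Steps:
$M = 129$ ($M = 30 + 99 = 129$)
$- M + m = \left(-1\right) 129 - 2026 = -129 - 2026 = -2155$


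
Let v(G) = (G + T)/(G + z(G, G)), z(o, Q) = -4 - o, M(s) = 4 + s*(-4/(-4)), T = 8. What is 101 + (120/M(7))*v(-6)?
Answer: 1051/11 ≈ 95.545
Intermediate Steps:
M(s) = 4 + s (M(s) = 4 + s*(-4*(-¼)) = 4 + s*1 = 4 + s)
v(G) = -2 - G/4 (v(G) = (G + 8)/(G + (-4 - G)) = (8 + G)/(-4) = (8 + G)*(-¼) = -2 - G/4)
101 + (120/M(7))*v(-6) = 101 + (120/(4 + 7))*(-2 - ¼*(-6)) = 101 + (120/11)*(-2 + 3/2) = 101 + (120*(1/11))*(-½) = 101 + (120/11)*(-½) = 101 - 60/11 = 1051/11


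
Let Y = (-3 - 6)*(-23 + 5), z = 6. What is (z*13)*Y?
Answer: 12636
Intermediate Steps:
Y = 162 (Y = -9*(-18) = 162)
(z*13)*Y = (6*13)*162 = 78*162 = 12636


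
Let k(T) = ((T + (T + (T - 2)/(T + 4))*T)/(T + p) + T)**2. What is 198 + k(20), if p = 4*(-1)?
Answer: 620713/256 ≈ 2424.7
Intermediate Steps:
p = -4
k(T) = (T + (T + T*(T + (-2 + T)/(4 + T)))/(-4 + T))**2 (k(T) = ((T + (T + (T - 2)/(T + 4))*T)/(T - 4) + T)**2 = ((T + (T + (-2 + T)/(4 + T))*T)/(-4 + T) + T)**2 = ((T + T*(T + (-2 + T)/(4 + T)))/(-4 + T) + T)**2 = (T + (T + T*(T + (-2 + T)/(4 + T)))/(-4 + T))**2)
198 + k(20) = 198 + 4*20**2*(-7 + 20**2 + 3*20)**2/((-4 + 20)**2*(4 + 20)**2) = 198 + 4*400*(-7 + 400 + 60)**2/(16**2*24**2) = 198 + 4*400*(1/256)*(1/576)*453**2 = 198 + 4*400*(1/256)*(1/576)*205209 = 198 + 570025/256 = 620713/256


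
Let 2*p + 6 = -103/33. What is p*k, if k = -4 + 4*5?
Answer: -2408/33 ≈ -72.970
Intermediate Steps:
k = 16 (k = -4 + 20 = 16)
p = -301/66 (p = -3 + (-103/33)/2 = -3 + (-103*1/33)/2 = -3 + (½)*(-103/33) = -3 - 103/66 = -301/66 ≈ -4.5606)
p*k = -301/66*16 = -2408/33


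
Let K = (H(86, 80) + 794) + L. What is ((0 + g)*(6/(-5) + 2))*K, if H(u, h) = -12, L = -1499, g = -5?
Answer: 2868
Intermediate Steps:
K = -717 (K = (-12 + 794) - 1499 = 782 - 1499 = -717)
((0 + g)*(6/(-5) + 2))*K = ((0 - 5)*(6/(-5) + 2))*(-717) = -5*(6*(-⅕) + 2)*(-717) = -5*(-6/5 + 2)*(-717) = -5*⅘*(-717) = -4*(-717) = 2868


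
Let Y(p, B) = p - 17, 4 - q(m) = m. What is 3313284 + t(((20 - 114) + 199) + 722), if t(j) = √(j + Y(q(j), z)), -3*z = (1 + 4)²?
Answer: 3313284 + I*√13 ≈ 3.3133e+6 + 3.6056*I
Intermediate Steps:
q(m) = 4 - m
z = -25/3 (z = -(1 + 4)²/3 = -⅓*5² = -⅓*25 = -25/3 ≈ -8.3333)
Y(p, B) = -17 + p
t(j) = I*√13 (t(j) = √(j + (-17 + (4 - j))) = √(j + (-13 - j)) = √(-13) = I*√13)
3313284 + t(((20 - 114) + 199) + 722) = 3313284 + I*√13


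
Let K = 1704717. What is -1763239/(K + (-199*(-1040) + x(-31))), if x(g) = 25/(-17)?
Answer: -447389/485052 ≈ -0.92235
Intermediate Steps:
x(g) = -25/17 (x(g) = 25*(-1/17) = -25/17)
-1763239/(K + (-199*(-1040) + x(-31))) = -1763239/(1704717 + (-199*(-1040) - 25/17)) = -1763239/(1704717 + (206960 - 25/17)) = -1763239/(1704717 + 3518295/17) = -1763239/32498484/17 = -1763239*17/32498484 = -447389/485052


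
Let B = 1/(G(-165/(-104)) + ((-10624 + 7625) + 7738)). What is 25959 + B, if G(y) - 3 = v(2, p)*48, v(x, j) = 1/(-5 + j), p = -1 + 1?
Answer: 614241863/23662 ≈ 25959.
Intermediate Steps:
p = 0
G(y) = -33/5 (G(y) = 3 + 48/(-5 + 0) = 3 + 48/(-5) = 3 - ⅕*48 = 3 - 48/5 = -33/5)
B = 5/23662 (B = 1/(-33/5 + ((-10624 + 7625) + 7738)) = 1/(-33/5 + (-2999 + 7738)) = 1/(-33/5 + 4739) = 1/(23662/5) = 5/23662 ≈ 0.00021131)
25959 + B = 25959 + 5/23662 = 614241863/23662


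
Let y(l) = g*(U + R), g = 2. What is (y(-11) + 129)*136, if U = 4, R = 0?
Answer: 18632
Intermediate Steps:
y(l) = 8 (y(l) = 2*(4 + 0) = 2*4 = 8)
(y(-11) + 129)*136 = (8 + 129)*136 = 137*136 = 18632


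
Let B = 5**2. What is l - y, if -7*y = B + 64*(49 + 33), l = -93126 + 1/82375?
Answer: -53264416368/576625 ≈ -92373.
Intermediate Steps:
B = 25
l = -7671254249/82375 (l = -93126 + 1/82375 = -7671254249/82375 ≈ -93126.)
y = -5273/7 (y = -(25 + 64*(49 + 33))/7 = -(25 + 64*82)/7 = -(25 + 5248)/7 = -1/7*5273 = -5273/7 ≈ -753.29)
l - y = -7671254249/82375 - 1*(-5273/7) = -7671254249/82375 + 5273/7 = -53264416368/576625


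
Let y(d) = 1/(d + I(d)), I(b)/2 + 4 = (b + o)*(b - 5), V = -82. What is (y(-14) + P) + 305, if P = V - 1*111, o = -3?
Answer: 69889/624 ≈ 112.00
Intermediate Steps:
I(b) = -8 + 2*(-5 + b)*(-3 + b) (I(b) = -8 + 2*((b - 3)*(b - 5)) = -8 + 2*((-3 + b)*(-5 + b)) = -8 + 2*((-5 + b)*(-3 + b)) = -8 + 2*(-5 + b)*(-3 + b))
P = -193 (P = -82 - 1*111 = -82 - 111 = -193)
y(d) = 1/(22 - 15*d + 2*d**2) (y(d) = 1/(d + (22 - 16*d + 2*d**2)) = 1/(22 - 15*d + 2*d**2))
(y(-14) + P) + 305 = (1/(22 - 15*(-14) + 2*(-14)**2) - 193) + 305 = (1/(22 + 210 + 2*196) - 193) + 305 = (1/(22 + 210 + 392) - 193) + 305 = (1/624 - 193) + 305 = -120431/624 + 305 = 69889/624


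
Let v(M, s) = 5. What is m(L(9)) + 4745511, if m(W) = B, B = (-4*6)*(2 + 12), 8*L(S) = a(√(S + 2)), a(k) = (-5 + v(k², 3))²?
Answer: 4745175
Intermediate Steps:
a(k) = 0 (a(k) = (-5 + 5)² = 0² = 0)
L(S) = 0 (L(S) = (⅛)*0 = 0)
B = -336 (B = -24*14 = -336)
m(W) = -336
m(L(9)) + 4745511 = -336 + 4745511 = 4745175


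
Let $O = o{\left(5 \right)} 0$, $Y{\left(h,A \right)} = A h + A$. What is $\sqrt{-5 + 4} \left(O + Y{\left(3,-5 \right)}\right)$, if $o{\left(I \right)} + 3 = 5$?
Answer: $- 20 i \approx - 20.0 i$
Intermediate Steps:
$o{\left(I \right)} = 2$ ($o{\left(I \right)} = -3 + 5 = 2$)
$Y{\left(h,A \right)} = A + A h$
$O = 0$ ($O = 2 \cdot 0 = 0$)
$\sqrt{-5 + 4} \left(O + Y{\left(3,-5 \right)}\right) = \sqrt{-5 + 4} \left(0 - 5 \left(1 + 3\right)\right) = \sqrt{-1} \left(0 - 20\right) = i \left(0 - 20\right) = i \left(-20\right) = - 20 i$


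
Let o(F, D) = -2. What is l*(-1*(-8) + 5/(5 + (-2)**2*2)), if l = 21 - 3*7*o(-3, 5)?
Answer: 6867/13 ≈ 528.23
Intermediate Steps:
l = 63 (l = 21 - 3*7*(-2) = 21 - 21*(-2) = 21 - 1*(-42) = 21 + 42 = 63)
l*(-1*(-8) + 5/(5 + (-2)**2*2)) = 63*(-1*(-8) + 5/(5 + (-2)**2*2)) = 63*(8 + 5/(5 + 4*2)) = 63*(8 + 5/(5 + 8)) = 63*(8 + 5/13) = 63*(109/13) = 6867/13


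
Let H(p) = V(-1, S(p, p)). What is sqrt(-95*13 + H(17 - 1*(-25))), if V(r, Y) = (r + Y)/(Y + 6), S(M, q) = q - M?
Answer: I*sqrt(44466)/6 ≈ 35.145*I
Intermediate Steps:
V(r, Y) = (Y + r)/(6 + Y)
H(p) = -1/6 (H(p) = ((p - p) - 1)/(6 + (p - p)) = (0 - 1)/(6 + 0) = -1/6)
sqrt(-95*13 + H(17 - 1*(-25))) = sqrt(-95*13 - 1/6) = sqrt(-1235 - 1/6) = sqrt(-7411/6) = I*sqrt(44466)/6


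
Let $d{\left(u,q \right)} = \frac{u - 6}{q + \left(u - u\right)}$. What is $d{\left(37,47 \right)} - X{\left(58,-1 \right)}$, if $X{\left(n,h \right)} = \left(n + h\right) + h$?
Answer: $- \frac{2601}{47} \approx -55.34$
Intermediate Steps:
$X{\left(n,h \right)} = n + 2 h$ ($X{\left(n,h \right)} = \left(h + n\right) + h = n + 2 h$)
$d{\left(u,q \right)} = \frac{-6 + u}{q}$ ($d{\left(u,q \right)} = \frac{-6 + u}{q + 0} = \frac{-6 + u}{q}$)
$d{\left(37,47 \right)} - X{\left(58,-1 \right)} = \frac{-6 + 37}{47} - \left(58 + 2 \left(-1\right)\right) = \frac{1}{47} \cdot 31 - \left(58 - 2\right) = \frac{31}{47} - 56 = - \frac{2601}{47}$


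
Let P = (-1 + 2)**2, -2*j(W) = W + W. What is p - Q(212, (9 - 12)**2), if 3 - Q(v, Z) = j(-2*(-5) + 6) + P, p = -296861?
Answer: -296879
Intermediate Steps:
j(W) = -W (j(W) = -(W + W)/2 = -W)
P = 1 (P = 1**2 = 1)
Q(v, Z) = 18 (Q(v, Z) = 3 - (-(-2*(-5) + 6) + 1) = 3 - (-(10 + 6) + 1) = 3 - (-1*16 + 1) = 3 - (-16 + 1) = 3 - 1*(-15) = 3 + 15 = 18)
p - Q(212, (9 - 12)**2) = -296861 - 1*18 = -296861 - 18 = -296879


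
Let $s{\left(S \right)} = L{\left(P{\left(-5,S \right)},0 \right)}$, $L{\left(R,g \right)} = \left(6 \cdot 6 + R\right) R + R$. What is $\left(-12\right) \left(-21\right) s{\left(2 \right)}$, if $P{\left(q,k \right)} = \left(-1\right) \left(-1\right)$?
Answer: $9576$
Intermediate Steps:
$P{\left(q,k \right)} = 1$
$L{\left(R,g \right)} = R + R \left(36 + R\right)$ ($L{\left(R,g \right)} = \left(36 + R\right) R + R = R \left(36 + R\right) + R = R + R \left(36 + R\right)$)
$s{\left(S \right)} = 38$ ($s{\left(S \right)} = 1 \left(37 + 1\right) = 1 \cdot 38 = 38$)
$\left(-12\right) \left(-21\right) s{\left(2 \right)} = \left(-12\right) \left(-21\right) 38 = 252 \cdot 38 = 9576$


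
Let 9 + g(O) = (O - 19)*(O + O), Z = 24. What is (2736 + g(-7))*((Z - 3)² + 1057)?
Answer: 4630318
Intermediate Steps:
g(O) = -9 + 2*O*(-19 + O) (g(O) = -9 + (O - 19)*(O + O) = -9 + (-19 + O)*(2*O) = -9 + 2*O*(-19 + O))
(2736 + g(-7))*((Z - 3)² + 1057) = (2736 + (-9 - 38*(-7) + 2*(-7)²))*((24 - 3)² + 1057) = (2736 + (-9 + 266 + 2*49))*(21² + 1057) = (2736 + (-9 + 266 + 98))*(441 + 1057) = (2736 + 355)*1498 = 3091*1498 = 4630318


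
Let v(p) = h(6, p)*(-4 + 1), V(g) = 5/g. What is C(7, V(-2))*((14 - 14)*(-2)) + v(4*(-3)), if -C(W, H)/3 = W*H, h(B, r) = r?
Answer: 36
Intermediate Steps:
v(p) = -3*p (v(p) = p*(-4 + 1) = p*(-3) = -3*p)
C(W, H) = -3*H*W (C(W, H) = -3*W*H = -3*H*W)
C(7, V(-2))*((14 - 14)*(-2)) + v(4*(-3)) = (-3*5/(-2)*7)*((14 - 14)*(-2)) - 12*(-3) = (-3*5*(-½)*7)*(0*(-2)) - 3*(-12) = -3*(-5/2)*7*0 + 36 = (105/2)*0 + 36 = 0 + 36 = 36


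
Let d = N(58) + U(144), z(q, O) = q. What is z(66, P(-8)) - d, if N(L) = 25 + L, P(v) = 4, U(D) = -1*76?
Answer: 59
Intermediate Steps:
U(D) = -76
d = 7 (d = (25 + 58) - 76 = 83 - 76 = 7)
z(66, P(-8)) - d = 66 - 1*7 = 66 - 7 = 59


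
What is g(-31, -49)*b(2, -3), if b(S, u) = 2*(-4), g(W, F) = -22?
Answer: 176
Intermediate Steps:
b(S, u) = -8
g(-31, -49)*b(2, -3) = -22*(-8) = 176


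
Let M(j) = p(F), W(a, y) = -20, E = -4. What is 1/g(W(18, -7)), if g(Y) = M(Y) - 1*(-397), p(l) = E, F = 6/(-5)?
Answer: 1/393 ≈ 0.0025445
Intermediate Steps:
F = -6/5 (F = 6*(-1/5) = -6/5 ≈ -1.2000)
p(l) = -4
M(j) = -4
g(Y) = 393 (g(Y) = -4 - 1*(-397) = -4 + 397 = 393)
1/g(W(18, -7)) = 1/393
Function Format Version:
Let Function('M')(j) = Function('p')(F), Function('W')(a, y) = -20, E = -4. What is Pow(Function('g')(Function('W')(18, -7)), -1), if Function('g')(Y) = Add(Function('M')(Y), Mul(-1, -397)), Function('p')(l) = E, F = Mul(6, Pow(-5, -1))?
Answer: Rational(1, 393) ≈ 0.0025445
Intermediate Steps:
F = Rational(-6, 5) (F = Mul(6, Rational(-1, 5)) = Rational(-6, 5) ≈ -1.2000)
Function('p')(l) = -4
Function('M')(j) = -4
Function('g')(Y) = 393 (Function('g')(Y) = Add(-4, Mul(-1, -397)) = Add(-4, 397) = 393)
Pow(Function('g')(Function('W')(18, -7)), -1) = Pow(393, -1) = Rational(1, 393)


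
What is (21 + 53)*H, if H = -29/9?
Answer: -2146/9 ≈ -238.44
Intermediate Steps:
H = -29/9 (H = -29*1/9 = -29/9 ≈ -3.2222)
(21 + 53)*H = (21 + 53)*(-29/9) = 74*(-29/9) = -2146/9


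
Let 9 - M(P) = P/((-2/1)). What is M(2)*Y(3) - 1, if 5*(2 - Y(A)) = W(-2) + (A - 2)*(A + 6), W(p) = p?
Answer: 5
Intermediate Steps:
Y(A) = 12/5 - (-2 + A)*(6 + A)/5 (Y(A) = 2 - (-2 + (A - 2)*(A + 6))/5 = 2 - (-2 + (-2 + A)*(6 + A))/5 = 2 + (⅖ - (-2 + A)*(6 + A)/5) = 12/5 - (-2 + A)*(6 + A)/5)
M(P) = 9 + P/2 (M(P) = 9 - P/((-2/1)) = 9 - P/((-2*1)) = 9 - P/(-2) = 9 - P*(-1)/2 = 9 - (-1)*P/2 = 9 + P/2)
M(2)*Y(3) - 1 = (9 + (½)*2)*(24/5 - ⅘*3 - ⅕*3²) - 1 = (9 + 1)*(24/5 - 12/5 - ⅕*9) - 1 = 10*(24/5 - 12/5 - 9/5) - 1 = 10*(⅗) - 1 = 6 - 1 = 5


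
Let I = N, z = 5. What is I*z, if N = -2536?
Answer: -12680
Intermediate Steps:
I = -2536
I*z = -2536*5 = -12680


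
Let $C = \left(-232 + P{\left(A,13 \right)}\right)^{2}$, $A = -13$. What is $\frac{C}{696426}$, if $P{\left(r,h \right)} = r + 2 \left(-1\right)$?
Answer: $\frac{3211}{36654} \approx 0.087603$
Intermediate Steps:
$P{\left(r,h \right)} = -2 + r$ ($P{\left(r,h \right)} = r - 2 = -2 + r$)
$C = 61009$ ($C = \left(-232 - 15\right)^{2} = \left(-247\right)^{2} = 61009$)
$\frac{C}{696426} = \frac{61009}{696426} = 61009 \cdot \frac{1}{696426} = \frac{3211}{36654}$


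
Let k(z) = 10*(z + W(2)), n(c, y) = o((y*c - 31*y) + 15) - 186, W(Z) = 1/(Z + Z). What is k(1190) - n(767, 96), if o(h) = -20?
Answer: 24217/2 ≈ 12109.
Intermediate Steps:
W(Z) = 1/(2*Z)
n(c, y) = -206 (n(c, y) = -20 - 186 = -206)
k(z) = 5/2 + 10*z (k(z) = 10*(z + (½)/2) = 10*(z + (½)*(½)) = 10*(z + ¼) = 10*(¼ + z) = 5/2 + 10*z)
k(1190) - n(767, 96) = (5/2 + 10*1190) - 1*(-206) = (5/2 + 11900) + 206 = 23805/2 + 206 = 24217/2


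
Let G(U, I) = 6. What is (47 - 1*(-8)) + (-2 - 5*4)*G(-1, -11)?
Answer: -77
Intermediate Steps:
(47 - 1*(-8)) + (-2 - 5*4)*G(-1, -11) = (47 - 1*(-8)) + (-2 - 5*4)*6 = (47 + 8) + (-2 - 20)*6 = 55 - 22*6 = 55 - 132 = -77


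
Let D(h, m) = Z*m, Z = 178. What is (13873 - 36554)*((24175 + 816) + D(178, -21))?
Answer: -482039293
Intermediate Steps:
D(h, m) = 178*m
(13873 - 36554)*((24175 + 816) + D(178, -21)) = (13873 - 36554)*((24175 + 816) + 178*(-21)) = -22681*(24991 - 3738) = -22681*21253 = -482039293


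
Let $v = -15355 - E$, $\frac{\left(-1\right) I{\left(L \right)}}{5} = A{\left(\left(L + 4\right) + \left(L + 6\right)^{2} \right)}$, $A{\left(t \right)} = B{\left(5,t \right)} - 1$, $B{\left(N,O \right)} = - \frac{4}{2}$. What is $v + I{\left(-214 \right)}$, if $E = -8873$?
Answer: $-6467$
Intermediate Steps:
$B{\left(N,O \right)} = -2$ ($B{\left(N,O \right)} = \left(-4\right) \frac{1}{2} = -2$)
$A{\left(t \right)} = -3$ ($A{\left(t \right)} = -2 - 1 = -3$)
$I{\left(L \right)} = 15$ ($I{\left(L \right)} = \left(-5\right) \left(-3\right) = 15$)
$v = -6482$ ($v = -15355 - -8873 = -15355 + 8873 = -6482$)
$v + I{\left(-214 \right)} = -6482 + 15 = -6467$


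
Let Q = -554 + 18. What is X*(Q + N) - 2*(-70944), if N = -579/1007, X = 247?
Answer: 495761/53 ≈ 9354.0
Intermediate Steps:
Q = -536
N = -579/1007 (N = -579*1/1007 = -579/1007 ≈ -0.57498)
X*(Q + N) - 2*(-70944) = 247*(-536 - 579/1007) - 2*(-70944) = 247*(-540331/1007) + 141888 = -7024303/53 + 141888 = 495761/53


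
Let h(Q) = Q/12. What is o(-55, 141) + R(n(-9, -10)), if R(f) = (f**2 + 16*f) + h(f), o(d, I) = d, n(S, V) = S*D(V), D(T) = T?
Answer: 18985/2 ≈ 9492.5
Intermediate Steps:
h(Q) = Q/12 (h(Q) = Q*(1/12) = Q/12)
n(S, V) = S*V
R(f) = f**2 + 193*f/12 (R(f) = (f**2 + 16*f) + f/12 = f**2 + 193*f/12)
o(-55, 141) + R(n(-9, -10)) = -55 + (-9*(-10))*(193 + 12*(-9*(-10)))/12 = -55 + (1/12)*90*(193 + 12*90) = -55 + (1/12)*90*(193 + 1080) = -55 + (1/12)*90*1273 = -55 + 19095/2 = 18985/2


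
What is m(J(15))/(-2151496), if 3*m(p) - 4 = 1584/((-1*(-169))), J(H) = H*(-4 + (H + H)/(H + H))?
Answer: -565/272702118 ≈ -2.0719e-6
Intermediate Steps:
J(H) = -3*H (J(H) = H*(-4 + (2*H)/((2*H))) = H*(-4 + (2*H)*(1/(2*H))) = H*(-4 + 1) = H*(-3) = -3*H)
m(p) = 2260/507 (m(p) = 4/3 + (1584/((-1*(-169))))/3 = 4/3 + (1584/169)/3 = 4/3 + (1584*(1/169))/3 = 4/3 + (1/3)*(1584/169) = 4/3 + 528/169 = 2260/507)
m(J(15))/(-2151496) = (2260/507)/(-2151496) = (2260/507)*(-1/2151496) = -565/272702118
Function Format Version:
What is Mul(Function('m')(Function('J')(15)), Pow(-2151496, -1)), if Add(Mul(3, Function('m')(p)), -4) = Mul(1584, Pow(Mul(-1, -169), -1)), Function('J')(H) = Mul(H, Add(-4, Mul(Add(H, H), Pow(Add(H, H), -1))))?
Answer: Rational(-565, 272702118) ≈ -2.0719e-6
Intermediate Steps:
Function('J')(H) = Mul(-3, H) (Function('J')(H) = Mul(H, Add(-4, Mul(Mul(2, H), Pow(Mul(2, H), -1)))) = Mul(H, Add(-4, Mul(Mul(2, H), Mul(Rational(1, 2), Pow(H, -1))))) = Mul(H, Add(-4, 1)) = Mul(H, -3) = Mul(-3, H))
Function('m')(p) = Rational(2260, 507) (Function('m')(p) = Add(Rational(4, 3), Mul(Rational(1, 3), Mul(1584, Pow(Mul(-1, -169), -1)))) = Add(Rational(4, 3), Mul(Rational(1, 3), Mul(1584, Pow(169, -1)))) = Add(Rational(4, 3), Mul(Rational(1, 3), Mul(1584, Rational(1, 169)))) = Add(Rational(4, 3), Mul(Rational(1, 3), Rational(1584, 169))) = Add(Rational(4, 3), Rational(528, 169)) = Rational(2260, 507))
Mul(Function('m')(Function('J')(15)), Pow(-2151496, -1)) = Mul(Rational(2260, 507), Pow(-2151496, -1)) = Mul(Rational(2260, 507), Rational(-1, 2151496)) = Rational(-565, 272702118)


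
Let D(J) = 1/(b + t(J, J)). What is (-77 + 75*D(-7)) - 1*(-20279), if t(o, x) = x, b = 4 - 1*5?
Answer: 161541/8 ≈ 20193.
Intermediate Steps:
b = -1 (b = 4 - 5 = -1)
D(J) = 1/(-1 + J)
(-77 + 75*D(-7)) - 1*(-20279) = (-77 + 75/(-1 - 7)) - 1*(-20279) = (-77 + 75/(-8)) + 20279 = (-77 + 75*(-1/8)) + 20279 = (-77 - 75/8) + 20279 = -691/8 + 20279 = 161541/8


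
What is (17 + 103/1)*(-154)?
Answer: -18480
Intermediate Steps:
(17 + 103/1)*(-154) = (17 + 103*1)*(-154) = (17 + 103)*(-154) = 120*(-154) = -18480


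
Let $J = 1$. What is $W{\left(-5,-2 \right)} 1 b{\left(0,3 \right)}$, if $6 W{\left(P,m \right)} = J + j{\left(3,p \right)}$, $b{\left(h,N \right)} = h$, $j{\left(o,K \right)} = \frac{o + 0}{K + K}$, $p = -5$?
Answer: $0$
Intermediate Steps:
$j{\left(o,K \right)} = \frac{o}{2 K}$
$W{\left(P,m \right)} = \frac{7}{60}$ ($W{\left(P,m \right)} = \frac{1 + \frac{1}{2} \cdot 3 \frac{1}{-5}}{6} = \frac{1 + \frac{1}{2} \cdot 3 \left(- \frac{1}{5}\right)}{6} = \frac{1 - \frac{3}{10}}{6} = \frac{1}{6} \cdot \frac{7}{10} = \frac{7}{60}$)
$W{\left(-5,-2 \right)} 1 b{\left(0,3 \right)} = \frac{7}{60} \cdot 1 \cdot 0 = \frac{7}{60} \cdot 0 = 0$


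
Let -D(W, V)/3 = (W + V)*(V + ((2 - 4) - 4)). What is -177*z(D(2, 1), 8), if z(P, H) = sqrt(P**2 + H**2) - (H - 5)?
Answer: 531 - 177*sqrt(2089) ≈ -7558.9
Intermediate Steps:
D(W, V) = -3*(-6 + V)*(V + W) (D(W, V) = -3*(W + V)*(V + ((2 - 4) - 4)) = -3*(V + W)*(V + (-2 - 4)) = -3*(V + W)*(V - 6) = -3*(V + W)*(-6 + V) = -3*(-6 + V)*(V + W))
z(P, H) = 5 + sqrt(H**2 + P**2) - H (z(P, H) = sqrt(H**2 + P**2) - (-5 + H) = sqrt(H**2 + P**2) + (5 - H) = 5 + sqrt(H**2 + P**2) - H)
-177*z(D(2, 1), 8) = -177*(5 + sqrt(8**2 + (-3*1**2 + 18*1 + 18*2 - 3*1*2)**2) - 1*8) = -177*(5 + sqrt(64 + (-3*1 + 18 + 36 - 6)**2) - 8) = -177*(5 + sqrt(64 + (-3 + 18 + 36 - 6)**2) - 8) = -177*(5 + sqrt(64 + 45**2) - 8) = -177*(5 + sqrt(64 + 2025) - 8) = -177*(5 + sqrt(2089) - 8) = -177*(-3 + sqrt(2089)) = 531 - 177*sqrt(2089)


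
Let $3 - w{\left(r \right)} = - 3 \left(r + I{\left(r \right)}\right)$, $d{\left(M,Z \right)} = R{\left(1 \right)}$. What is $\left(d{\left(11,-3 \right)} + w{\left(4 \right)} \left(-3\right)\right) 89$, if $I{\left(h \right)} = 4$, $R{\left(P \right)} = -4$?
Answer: $-7565$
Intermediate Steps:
$d{\left(M,Z \right)} = -4$
$w{\left(r \right)} = 15 + 3 r$ ($w{\left(r \right)} = 3 - - 3 \left(r + 4\right) = 3 - - 3 \left(4 + r\right) = 3 - \left(-12 - 3 r\right) = 3 + \left(12 + 3 r\right) = 15 + 3 r$)
$\left(d{\left(11,-3 \right)} + w{\left(4 \right)} \left(-3\right)\right) 89 = \left(-4 + \left(15 + 3 \cdot 4\right) \left(-3\right)\right) 89 = \left(-4 + \left(15 + 12\right) \left(-3\right)\right) 89 = \left(-4 + 27 \left(-3\right)\right) 89 = \left(-4 - 81\right) 89 = \left(-85\right) 89 = -7565$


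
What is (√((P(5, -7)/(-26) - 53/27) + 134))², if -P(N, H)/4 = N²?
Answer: 47695/351 ≈ 135.88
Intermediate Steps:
P(N, H) = -4*N²
(√((P(5, -7)/(-26) - 53/27) + 134))² = (√((-4*5²/(-26) - 53/27) + 134))² = (√((-4*25*(-1/26) - 53*1/27) + 134))² = (√((-100*(-1/26) - 53/27) + 134))² = (√((50/13 - 53/27) + 134))² = (√(661/351 + 134))² = (√(47695/351))² = (√1860105/117)² = 47695/351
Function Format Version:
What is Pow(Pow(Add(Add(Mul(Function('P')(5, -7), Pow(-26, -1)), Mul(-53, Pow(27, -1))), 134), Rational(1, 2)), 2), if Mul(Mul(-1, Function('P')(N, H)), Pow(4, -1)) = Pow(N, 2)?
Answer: Rational(47695, 351) ≈ 135.88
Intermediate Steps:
Function('P')(N, H) = Mul(-4, Pow(N, 2))
Pow(Pow(Add(Add(Mul(Function('P')(5, -7), Pow(-26, -1)), Mul(-53, Pow(27, -1))), 134), Rational(1, 2)), 2) = Pow(Pow(Add(Add(Mul(Mul(-4, Pow(5, 2)), Pow(-26, -1)), Mul(-53, Pow(27, -1))), 134), Rational(1, 2)), 2) = Pow(Pow(Add(Add(Mul(Mul(-4, 25), Rational(-1, 26)), Mul(-53, Rational(1, 27))), 134), Rational(1, 2)), 2) = Pow(Pow(Add(Add(Mul(-100, Rational(-1, 26)), Rational(-53, 27)), 134), Rational(1, 2)), 2) = Pow(Pow(Add(Add(Rational(50, 13), Rational(-53, 27)), 134), Rational(1, 2)), 2) = Pow(Pow(Add(Rational(661, 351), 134), Rational(1, 2)), 2) = Pow(Pow(Rational(47695, 351), Rational(1, 2)), 2) = Pow(Mul(Rational(1, 117), Pow(1860105, Rational(1, 2))), 2) = Rational(47695, 351)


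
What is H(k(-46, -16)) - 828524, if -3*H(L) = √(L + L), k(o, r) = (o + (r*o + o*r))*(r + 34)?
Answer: -828524 - 2*√1426 ≈ -8.2860e+5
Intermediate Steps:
k(o, r) = (34 + r)*(o + 2*o*r) (k(o, r) = (o + (o*r + o*r))*(34 + r) = (o + 2*o*r)*(34 + r) = (34 + r)*(o + 2*o*r))
H(L) = -√2*√L/3 (H(L) = -√(L + L)/3 = -√2*√L/3)
H(k(-46, -16)) - 828524 = -√2*√(-46*(34 + 2*(-16)² + 69*(-16)))/3 - 828524 = -√2*√(-46*(34 + 2*256 - 1104))/3 - 828524 = -√2*√(-46*(34 + 512 - 1104))/3 - 828524 = -√2*√(-46*(-558))/3 - 828524 = -√2*√25668/3 - 828524 = -√2*6*√713/3 - 828524 = -2*√1426 - 828524 = -828524 - 2*√1426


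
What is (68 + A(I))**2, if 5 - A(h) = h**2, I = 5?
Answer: 2304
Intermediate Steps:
A(h) = 5 - h**2
(68 + A(I))**2 = (68 + (5 - 1*5**2))**2 = (68 + (5 - 1*25))**2 = (68 + (5 - 25))**2 = (68 - 20)**2 = 48**2 = 2304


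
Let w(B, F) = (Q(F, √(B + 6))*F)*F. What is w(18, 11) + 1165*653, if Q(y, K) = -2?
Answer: 760503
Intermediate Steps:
w(B, F) = -2*F² (w(B, F) = (-2*F)*F = -2*F²)
w(18, 11) + 1165*653 = -2*11² + 1165*653 = -2*121 + 760745 = -242 + 760745 = 760503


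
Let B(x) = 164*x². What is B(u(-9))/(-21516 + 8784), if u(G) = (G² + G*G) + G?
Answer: -319923/1061 ≈ -301.53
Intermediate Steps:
u(G) = G + 2*G² (u(G) = (G² + G²) + G = 2*G² + G = G + 2*G²)
B(u(-9))/(-21516 + 8784) = (164*(-9*(1 + 2*(-9)))²)/(-21516 + 8784) = (164*(-9*(1 - 18))²)/(-12732) = (164*(-9*(-17))²)*(-1/12732) = (164*153²)*(-1/12732) = (164*23409)*(-1/12732) = 3839076*(-1/12732) = -319923/1061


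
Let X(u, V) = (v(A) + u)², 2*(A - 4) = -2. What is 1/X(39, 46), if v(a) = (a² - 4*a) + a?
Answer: 1/1521 ≈ 0.00065746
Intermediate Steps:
A = 3 (A = 4 + (½)*(-2) = 4 - 1 = 3)
v(a) = a² - 3*a
X(u, V) = u² (X(u, V) = (3*(-3 + 3) + u)² = (3*0 + u)² = (0 + u)² = u²)
1/X(39, 46) = 1/(39²) = 1/1521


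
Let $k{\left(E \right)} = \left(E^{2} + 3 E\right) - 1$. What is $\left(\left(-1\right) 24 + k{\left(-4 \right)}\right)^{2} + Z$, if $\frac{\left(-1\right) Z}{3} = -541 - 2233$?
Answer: $8763$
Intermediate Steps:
$k{\left(E \right)} = -1 + E^{2} + 3 E$
$Z = 8322$ ($Z = - 3 \left(-541 - 2233\right) = \left(-3\right) \left(-2774\right) = 8322$)
$\left(\left(-1\right) 24 + k{\left(-4 \right)}\right)^{2} + Z = \left(\left(-1\right) 24 + \left(-1 + \left(-4\right)^{2} + 3 \left(-4\right)\right)\right)^{2} + 8322 = \left(-24 - -3\right)^{2} + 8322 = \left(-24 + 3\right)^{2} + 8322 = \left(-21\right)^{2} + 8322 = 441 + 8322 = 8763$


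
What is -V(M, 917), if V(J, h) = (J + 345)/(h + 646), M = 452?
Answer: -797/1563 ≈ -0.50992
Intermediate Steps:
V(J, h) = (345 + J)/(646 + h)
-V(M, 917) = -(345 + 452)/(646 + 917) = -797/1563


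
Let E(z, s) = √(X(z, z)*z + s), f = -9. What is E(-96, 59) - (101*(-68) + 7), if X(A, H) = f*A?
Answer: 6861 + 11*I*√685 ≈ 6861.0 + 287.9*I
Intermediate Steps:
X(A, H) = -9*A
E(z, s) = √(s - 9*z²) (E(z, s) = √((-9*z)*z + s) = √(-9*z² + s) = √(s - 9*z²))
E(-96, 59) - (101*(-68) + 7) = √(59 - 9*(-96)²) - (101*(-68) + 7) = √(59 - 9*9216) - (-6868 + 7) = √(59 - 82944) - 1*(-6861) = √(-82885) + 6861 = 11*I*√685 + 6861 = 6861 + 11*I*√685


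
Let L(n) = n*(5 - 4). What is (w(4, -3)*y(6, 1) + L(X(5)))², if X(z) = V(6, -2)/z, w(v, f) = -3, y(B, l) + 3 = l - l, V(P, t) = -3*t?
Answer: 2601/25 ≈ 104.04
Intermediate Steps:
y(B, l) = -3 (y(B, l) = -3 + (l - l) = -3 + 0 = -3)
X(z) = 6/z (X(z) = (-3*(-2))/z = 6/z)
L(n) = n (L(n) = n*1 = n)
(w(4, -3)*y(6, 1) + L(X(5)))² = (-3*(-3) + 6/5)² = (9 + 6*(⅕))² = (9 + 6/5)² = (51/5)² = 2601/25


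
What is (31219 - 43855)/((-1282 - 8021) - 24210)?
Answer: 4212/11171 ≈ 0.37705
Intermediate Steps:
(31219 - 43855)/((-1282 - 8021) - 24210) = -12636/(-9303 - 24210) = -12636/(-33513) = -12636*(-1/33513) = 4212/11171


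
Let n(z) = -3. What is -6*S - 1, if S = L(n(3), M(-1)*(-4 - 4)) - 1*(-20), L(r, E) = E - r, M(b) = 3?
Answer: 5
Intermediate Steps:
S = -1 (S = (3*(-4 - 4) - 1*(-3)) - 1*(-20) = (3*(-8) + 3) + 20 = (-24 + 3) + 20 = -21 + 20 = -1)
-6*S - 1 = -6*(-1) - 1 = 6 - 1 = 5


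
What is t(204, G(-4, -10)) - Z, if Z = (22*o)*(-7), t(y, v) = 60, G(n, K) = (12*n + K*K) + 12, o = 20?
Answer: 3140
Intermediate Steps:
G(n, K) = 12 + K² + 12*n (G(n, K) = (12*n + K²) + 12 = (K² + 12*n) + 12 = 12 + K² + 12*n)
Z = -3080 (Z = (22*20)*(-7) = 440*(-7) = -3080)
t(204, G(-4, -10)) - Z = 60 - 1*(-3080) = 60 + 3080 = 3140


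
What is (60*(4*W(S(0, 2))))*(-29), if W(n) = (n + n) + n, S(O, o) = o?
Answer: -41760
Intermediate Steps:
W(n) = 3*n (W(n) = 2*n + n = 3*n)
(60*(4*W(S(0, 2))))*(-29) = (60*(4*(3*2)))*(-29) = (60*(4*6))*(-29) = (60*24)*(-29) = 1440*(-29) = -41760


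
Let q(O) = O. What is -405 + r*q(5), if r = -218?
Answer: -1495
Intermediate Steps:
-405 + r*q(5) = -405 - 218*5 = -405 - 1090 = -1495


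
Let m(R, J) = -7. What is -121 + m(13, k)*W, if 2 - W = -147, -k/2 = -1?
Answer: -1164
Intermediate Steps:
k = 2 (k = -2*(-1) = 2)
W = 149 (W = 2 - 1*(-147) = 2 + 147 = 149)
-121 + m(13, k)*W = -121 - 7*149 = -121 - 1043 = -1164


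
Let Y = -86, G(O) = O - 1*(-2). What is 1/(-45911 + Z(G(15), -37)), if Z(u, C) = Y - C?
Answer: -1/45960 ≈ -2.1758e-5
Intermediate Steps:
G(O) = 2 + O (G(O) = O + 2 = 2 + O)
Z(u, C) = -86 - C
1/(-45911 + Z(G(15), -37)) = 1/(-45911 + (-86 - 1*(-37))) = 1/(-45911 + (-86 + 37)) = 1/(-45911 - 49) = 1/(-45960) = -1/45960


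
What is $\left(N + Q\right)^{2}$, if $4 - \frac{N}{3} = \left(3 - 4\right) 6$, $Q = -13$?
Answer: $289$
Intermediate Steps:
$N = 30$ ($N = 12 - 3 \left(3 - 4\right) 6 = 12 - 3 \left(\left(-1\right) 6\right) = 12 - -18 = 12 + 18 = 30$)
$\left(N + Q\right)^{2} = \left(30 - 13\right)^{2} = 17^{2} = 289$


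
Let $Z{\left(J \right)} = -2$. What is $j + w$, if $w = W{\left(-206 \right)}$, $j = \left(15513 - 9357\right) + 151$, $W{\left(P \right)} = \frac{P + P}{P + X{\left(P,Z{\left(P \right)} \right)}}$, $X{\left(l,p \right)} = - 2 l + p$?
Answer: $\frac{321554}{51} \approx 6305.0$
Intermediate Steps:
$X{\left(l,p \right)} = p - 2 l$
$W{\left(P \right)} = \frac{2 P}{-2 - P}$ ($W{\left(P \right)} = \frac{P + P}{P - \left(2 + 2 P\right)} = \frac{2 P}{-2 - P}$)
$j = 6307$ ($j = 6156 + 151 = 6307$)
$w = - \frac{103}{51}$ ($w = 2 \left(-206\right) \frac{1}{-2 - -206} = 2 \left(-206\right) \frac{1}{-2 + 206} = 2 \left(-206\right) \frac{1}{204} = - \frac{103}{51} \approx -2.0196$)
$j + w = 6307 - \frac{103}{51} = \frac{321554}{51}$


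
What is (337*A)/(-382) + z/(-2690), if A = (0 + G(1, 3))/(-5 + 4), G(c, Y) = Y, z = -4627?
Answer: 1121776/256895 ≈ 4.3667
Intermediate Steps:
A = -3 (A = (0 + 3)/(-5 + 4) = 3/(-1) = 3*(-1) = -3)
(337*A)/(-382) + z/(-2690) = (337*(-3))/(-382) - 4627/(-2690) = -1011*(-1/382) - 4627*(-1/2690) = 1011/382 + 4627/2690 = 1121776/256895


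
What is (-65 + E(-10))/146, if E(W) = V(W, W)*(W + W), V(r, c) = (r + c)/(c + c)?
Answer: -85/146 ≈ -0.58219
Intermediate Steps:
V(r, c) = (c + r)/(2*c) (V(r, c) = (c + r)/((2*c)) = (c + r)*(1/(2*c)) = (c + r)/(2*c))
E(W) = 2*W (E(W) = ((W + W)/(2*W))*(W + W) = ((2*W)/(2*W))*(2*W) = 1*(2*W) = 2*W)
(-65 + E(-10))/146 = (-65 + 2*(-10))/146 = (-65 - 20)/146 = (1/146)*(-85) = -85/146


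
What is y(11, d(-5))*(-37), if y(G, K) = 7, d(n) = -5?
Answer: -259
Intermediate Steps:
y(11, d(-5))*(-37) = 7*(-37) = -259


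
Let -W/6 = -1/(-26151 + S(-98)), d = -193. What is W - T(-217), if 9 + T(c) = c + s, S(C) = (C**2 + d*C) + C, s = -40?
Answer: 603560/2269 ≈ 266.00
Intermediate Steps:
S(C) = C**2 - 192*C (S(C) = (C**2 - 193*C) + C = C**2 - 192*C)
W = 6/2269 (W = -(-6)/(-26151 - 98*(-192 - 98)) = -(-6)/(-26151 - 98*(-290)) = -(-6)/(-26151 + 28420) = -(-6)/2269 = -6*(-1/2269) = 6/2269 ≈ 0.0026443)
T(c) = -49 + c (T(c) = -9 + (c - 40) = -9 + (-40 + c) = -49 + c)
W - T(-217) = 6/2269 - (-49 - 217) = 6/2269 - 1*(-266) = 6/2269 + 266 = 603560/2269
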